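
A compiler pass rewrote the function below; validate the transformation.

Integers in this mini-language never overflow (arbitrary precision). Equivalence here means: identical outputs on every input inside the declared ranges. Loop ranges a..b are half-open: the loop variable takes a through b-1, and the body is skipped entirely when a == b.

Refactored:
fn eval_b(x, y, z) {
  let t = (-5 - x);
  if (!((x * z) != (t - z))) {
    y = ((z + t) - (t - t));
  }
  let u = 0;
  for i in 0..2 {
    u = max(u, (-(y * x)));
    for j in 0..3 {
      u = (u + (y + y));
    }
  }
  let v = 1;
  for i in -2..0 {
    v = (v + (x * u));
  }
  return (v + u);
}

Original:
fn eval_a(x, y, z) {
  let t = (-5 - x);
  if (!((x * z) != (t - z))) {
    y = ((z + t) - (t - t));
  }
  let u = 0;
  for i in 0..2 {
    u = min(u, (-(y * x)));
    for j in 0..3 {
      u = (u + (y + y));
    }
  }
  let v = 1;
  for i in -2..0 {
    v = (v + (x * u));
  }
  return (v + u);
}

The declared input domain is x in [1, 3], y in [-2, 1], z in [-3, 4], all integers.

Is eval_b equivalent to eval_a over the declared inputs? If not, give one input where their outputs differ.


Try x=1, y=-2, z=-3.
eval_a: t=-6, then (!((x * z) != (t - z))) is true, then y=-9, then u=0, then (i=0), then u=0, then (j=0), then u=-18, then (j=1), then u=-36, then (j=2), then u=-54, then (i=1), then u=-54, then (j=0), then u=-72, then (j=1), then u=-90, then (j=2), then u=-108, then v=1, then (i=-2), then v=-107, then (i=-1), then v=-215, then returns -323
eval_b: t=-6, then (!((x * z) != (t - z))) is true, then y=-9, then u=0, then (i=0), then u=9, then (j=0), then u=-9, then (j=1), then u=-27, then (j=2), then u=-45, then (i=1), then u=9, then (j=0), then u=-9, then (j=1), then u=-27, then (j=2), then u=-45, then v=1, then (i=-2), then v=-44, then (i=-1), then v=-89, then returns -134
-323 != -134, so the rewrite changes behavior.
verdict: not equivalent; witness: x=1, y=-2, z=-3


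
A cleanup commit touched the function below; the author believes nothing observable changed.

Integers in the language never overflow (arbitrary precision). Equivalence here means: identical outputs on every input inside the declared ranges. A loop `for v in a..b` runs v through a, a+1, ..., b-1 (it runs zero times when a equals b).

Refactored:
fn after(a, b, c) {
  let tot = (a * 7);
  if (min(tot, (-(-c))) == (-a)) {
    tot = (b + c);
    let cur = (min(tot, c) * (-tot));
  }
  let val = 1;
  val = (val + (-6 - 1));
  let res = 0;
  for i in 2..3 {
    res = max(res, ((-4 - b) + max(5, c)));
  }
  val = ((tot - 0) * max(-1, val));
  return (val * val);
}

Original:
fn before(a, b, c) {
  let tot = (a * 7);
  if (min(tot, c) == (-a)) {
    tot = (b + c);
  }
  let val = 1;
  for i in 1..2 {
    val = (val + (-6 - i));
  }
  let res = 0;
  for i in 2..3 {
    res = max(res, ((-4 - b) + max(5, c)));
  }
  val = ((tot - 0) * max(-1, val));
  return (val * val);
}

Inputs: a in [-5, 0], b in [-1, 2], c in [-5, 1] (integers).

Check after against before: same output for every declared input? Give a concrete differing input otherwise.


Behavior is preserved: although constant usage differs; and loop structure differs; and min/max/abs usage differs; and local variable names differ; and arithmetic usage differs, the outputs never diverge.
As a probe, take a=0, b=-1, c=-5: before runs tot=0, then (min(tot, c) == (-a)) is false, then val=1, then (i=1), then val=-6, then res=0, then (i=2), then res=2, then val=0, then returns 0; after runs tot=0, then (min(tot, (-(-c))) == (-a)) is false, then val=1, then val=-6, then res=0, then (i=2), then res=2, then val=0, then returns 0; both end at 0.
Checked all 168 inputs in the declared domain: the outputs agree on every one.
verdict: equivalent


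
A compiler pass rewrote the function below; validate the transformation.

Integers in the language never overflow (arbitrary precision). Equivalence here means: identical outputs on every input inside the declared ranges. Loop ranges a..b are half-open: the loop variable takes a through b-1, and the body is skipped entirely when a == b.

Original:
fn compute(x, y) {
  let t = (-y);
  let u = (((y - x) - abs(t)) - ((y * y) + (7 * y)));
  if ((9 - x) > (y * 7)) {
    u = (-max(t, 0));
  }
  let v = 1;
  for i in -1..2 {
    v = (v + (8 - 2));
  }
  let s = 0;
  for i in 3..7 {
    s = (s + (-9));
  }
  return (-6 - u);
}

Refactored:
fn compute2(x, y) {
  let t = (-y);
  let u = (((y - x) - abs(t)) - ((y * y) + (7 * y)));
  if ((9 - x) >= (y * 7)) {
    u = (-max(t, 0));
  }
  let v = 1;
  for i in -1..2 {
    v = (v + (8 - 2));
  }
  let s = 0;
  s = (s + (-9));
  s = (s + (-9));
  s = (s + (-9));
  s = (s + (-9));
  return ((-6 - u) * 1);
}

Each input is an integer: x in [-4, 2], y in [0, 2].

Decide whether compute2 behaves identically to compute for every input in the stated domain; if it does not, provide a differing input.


At x=2, y=1: compute gives 4, compute2 gives -6.
verdict: not equivalent; witness: x=2, y=1


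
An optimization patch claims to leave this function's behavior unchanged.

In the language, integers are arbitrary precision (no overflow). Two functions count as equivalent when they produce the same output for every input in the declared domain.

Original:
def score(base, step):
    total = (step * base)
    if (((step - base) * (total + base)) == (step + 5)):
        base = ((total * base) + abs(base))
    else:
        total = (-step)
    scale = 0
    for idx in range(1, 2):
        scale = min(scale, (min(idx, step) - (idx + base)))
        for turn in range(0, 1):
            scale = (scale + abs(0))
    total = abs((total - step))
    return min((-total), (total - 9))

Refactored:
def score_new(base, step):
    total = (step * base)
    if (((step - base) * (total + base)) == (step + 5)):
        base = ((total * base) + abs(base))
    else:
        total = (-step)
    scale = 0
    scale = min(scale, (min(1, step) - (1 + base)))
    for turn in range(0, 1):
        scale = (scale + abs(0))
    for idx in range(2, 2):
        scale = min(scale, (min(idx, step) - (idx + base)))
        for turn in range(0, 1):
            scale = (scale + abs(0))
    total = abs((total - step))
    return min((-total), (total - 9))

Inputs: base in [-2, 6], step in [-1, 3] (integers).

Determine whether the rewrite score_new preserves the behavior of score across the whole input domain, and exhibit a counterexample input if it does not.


Reading the diff, among the changes: loop structure differs; also statement counts differ; also arithmetic usage differs; also min/max/abs usage differs; also constant usage differs.
Tracing base=4, step=-1: score: total becomes -4; next (((step - base) * (total + base)) == (step + 5)) evaluates to false; next total becomes 1; next scale becomes 0; next at idx=1:; next scale becomes -6; next at turn=0:; next scale becomes -6; next total becomes 2; next final value -7 | score_new: total becomes -4; next (((step - base) * (total + base)) == (step + 5)) evaluates to false; next total becomes 1; next scale becomes 0; next scale becomes -6; next at turn=0:; next scale becomes -6; next idx never enters its loop body; next total becomes 2; next final value -7 — matching result -7.
Checked all 45 inputs in the declared domain: the outputs agree on every one.
verdict: equivalent


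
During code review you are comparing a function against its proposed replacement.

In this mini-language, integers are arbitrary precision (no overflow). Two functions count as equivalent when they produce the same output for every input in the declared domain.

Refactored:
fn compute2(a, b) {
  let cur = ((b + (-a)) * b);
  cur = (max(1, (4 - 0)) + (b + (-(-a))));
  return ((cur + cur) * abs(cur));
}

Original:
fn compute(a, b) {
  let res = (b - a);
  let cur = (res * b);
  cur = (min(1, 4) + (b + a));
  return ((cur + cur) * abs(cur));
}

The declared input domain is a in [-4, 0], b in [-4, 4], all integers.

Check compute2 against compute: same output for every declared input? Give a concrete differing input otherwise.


The rewrite breaks on a=-4, b=-4, where the results are -98 and -32.
compute: res becomes 0; next cur becomes 0; next cur becomes -7; next final value -98
compute2: cur becomes 0; next cur becomes -4; next final value -32
verdict: not equivalent; witness: a=-4, b=-4


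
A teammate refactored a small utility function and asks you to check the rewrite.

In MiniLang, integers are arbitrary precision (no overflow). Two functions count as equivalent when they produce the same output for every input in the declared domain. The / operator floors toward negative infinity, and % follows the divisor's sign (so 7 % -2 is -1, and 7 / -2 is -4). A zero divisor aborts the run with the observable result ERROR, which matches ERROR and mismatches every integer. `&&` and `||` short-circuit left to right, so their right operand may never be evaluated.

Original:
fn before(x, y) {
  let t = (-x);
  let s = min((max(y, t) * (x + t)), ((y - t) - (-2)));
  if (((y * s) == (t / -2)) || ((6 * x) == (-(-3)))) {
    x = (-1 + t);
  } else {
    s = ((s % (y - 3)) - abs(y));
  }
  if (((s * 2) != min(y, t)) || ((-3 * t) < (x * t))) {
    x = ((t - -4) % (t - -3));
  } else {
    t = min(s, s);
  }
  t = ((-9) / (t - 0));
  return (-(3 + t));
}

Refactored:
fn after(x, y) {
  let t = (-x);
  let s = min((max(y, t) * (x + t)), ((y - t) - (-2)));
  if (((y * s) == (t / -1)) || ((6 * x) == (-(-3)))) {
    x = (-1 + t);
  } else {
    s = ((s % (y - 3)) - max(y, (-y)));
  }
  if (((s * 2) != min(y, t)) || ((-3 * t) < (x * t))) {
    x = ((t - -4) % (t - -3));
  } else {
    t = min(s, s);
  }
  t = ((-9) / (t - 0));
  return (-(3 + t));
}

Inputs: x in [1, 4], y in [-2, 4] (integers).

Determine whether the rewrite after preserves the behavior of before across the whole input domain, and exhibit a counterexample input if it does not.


On input x=1, y=3, before returns -12 while after returns ERROR.
verdict: not equivalent; witness: x=1, y=3


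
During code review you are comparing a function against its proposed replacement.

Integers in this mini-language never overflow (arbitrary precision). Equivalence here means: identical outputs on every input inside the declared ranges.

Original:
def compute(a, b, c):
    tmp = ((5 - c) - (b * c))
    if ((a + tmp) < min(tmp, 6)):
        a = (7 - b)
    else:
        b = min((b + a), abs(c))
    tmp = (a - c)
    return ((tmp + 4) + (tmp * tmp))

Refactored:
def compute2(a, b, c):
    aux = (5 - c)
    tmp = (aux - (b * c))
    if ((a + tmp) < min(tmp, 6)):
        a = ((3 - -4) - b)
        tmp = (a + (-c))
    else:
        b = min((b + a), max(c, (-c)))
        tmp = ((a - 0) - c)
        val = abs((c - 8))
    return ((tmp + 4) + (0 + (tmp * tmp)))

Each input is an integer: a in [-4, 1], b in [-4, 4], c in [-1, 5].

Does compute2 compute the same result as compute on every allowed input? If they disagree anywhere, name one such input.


Reading the diff, among the changes: statement counts differ; and constant usage differs; and local variable names differ; and arithmetic usage differs; and min/max/abs usage differs.
As a probe, take a=-2, b=4, c=3: compute runs tmp = -10; ((a + tmp) < min(tmp, 6)) -> true; a = 3; tmp = 0; return 4; compute2 runs aux = 2; tmp = -10; ((a + tmp) < min(tmp, 6)) -> true; a = 3; tmp = 0; return 4; both end at 4.
An exhaustive pass over the 378 declared inputs shows identical outputs.
verdict: equivalent


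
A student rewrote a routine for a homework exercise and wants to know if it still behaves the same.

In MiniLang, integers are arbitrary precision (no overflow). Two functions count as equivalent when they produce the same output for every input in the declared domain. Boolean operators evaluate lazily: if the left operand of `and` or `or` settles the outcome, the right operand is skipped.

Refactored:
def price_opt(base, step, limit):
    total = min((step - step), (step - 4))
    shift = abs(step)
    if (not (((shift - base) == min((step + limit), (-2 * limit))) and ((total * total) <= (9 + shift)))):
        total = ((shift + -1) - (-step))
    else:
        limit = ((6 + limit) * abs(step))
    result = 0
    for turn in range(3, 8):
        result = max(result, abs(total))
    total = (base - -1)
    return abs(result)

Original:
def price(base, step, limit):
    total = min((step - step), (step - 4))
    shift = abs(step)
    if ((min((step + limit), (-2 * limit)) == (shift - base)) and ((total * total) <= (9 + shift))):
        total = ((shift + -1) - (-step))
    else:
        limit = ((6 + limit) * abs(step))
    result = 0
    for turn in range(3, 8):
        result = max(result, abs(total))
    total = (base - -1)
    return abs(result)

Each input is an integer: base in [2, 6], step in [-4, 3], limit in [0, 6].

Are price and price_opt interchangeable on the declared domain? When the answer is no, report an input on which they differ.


base=2, step=-4, limit=0 yields 8 from price but 1 from price_opt.
verdict: not equivalent; witness: base=2, step=-4, limit=0


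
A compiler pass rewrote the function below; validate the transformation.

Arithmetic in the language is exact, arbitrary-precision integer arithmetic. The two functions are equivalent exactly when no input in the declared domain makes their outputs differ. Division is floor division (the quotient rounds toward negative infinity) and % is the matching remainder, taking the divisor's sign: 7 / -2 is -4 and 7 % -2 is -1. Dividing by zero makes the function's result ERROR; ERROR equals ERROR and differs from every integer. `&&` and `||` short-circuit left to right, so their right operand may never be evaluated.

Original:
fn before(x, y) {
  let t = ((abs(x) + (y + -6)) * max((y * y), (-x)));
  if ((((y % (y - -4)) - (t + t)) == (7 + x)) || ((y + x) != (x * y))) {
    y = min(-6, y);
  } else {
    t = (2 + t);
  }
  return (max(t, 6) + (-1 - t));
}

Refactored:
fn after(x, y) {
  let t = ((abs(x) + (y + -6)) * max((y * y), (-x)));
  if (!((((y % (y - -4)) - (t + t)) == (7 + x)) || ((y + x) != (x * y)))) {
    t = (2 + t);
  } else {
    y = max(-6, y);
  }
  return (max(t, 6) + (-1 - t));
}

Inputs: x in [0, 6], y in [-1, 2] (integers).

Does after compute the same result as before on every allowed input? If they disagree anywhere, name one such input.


Equivalent. Although `min(-6, y)` became `max(-6, y)`, no input in the stated domain can expose it.
An exhaustive pass over the 28 declared inputs shows identical outputs.
Spot check at x=1, y=1 — before: t = -4; ((((y % (y - -4)) - (t + t)) == (7 + x)) || ((y + x) != (x * y))) -> true; y = -6; return 9. after: t = -4; (!((((y % (y - -4)) - (t + t)) == (7 + x)) || ((y + x) != (x * y)))) -> false; y = 1; return 9. Both give 9.
verdict: equivalent


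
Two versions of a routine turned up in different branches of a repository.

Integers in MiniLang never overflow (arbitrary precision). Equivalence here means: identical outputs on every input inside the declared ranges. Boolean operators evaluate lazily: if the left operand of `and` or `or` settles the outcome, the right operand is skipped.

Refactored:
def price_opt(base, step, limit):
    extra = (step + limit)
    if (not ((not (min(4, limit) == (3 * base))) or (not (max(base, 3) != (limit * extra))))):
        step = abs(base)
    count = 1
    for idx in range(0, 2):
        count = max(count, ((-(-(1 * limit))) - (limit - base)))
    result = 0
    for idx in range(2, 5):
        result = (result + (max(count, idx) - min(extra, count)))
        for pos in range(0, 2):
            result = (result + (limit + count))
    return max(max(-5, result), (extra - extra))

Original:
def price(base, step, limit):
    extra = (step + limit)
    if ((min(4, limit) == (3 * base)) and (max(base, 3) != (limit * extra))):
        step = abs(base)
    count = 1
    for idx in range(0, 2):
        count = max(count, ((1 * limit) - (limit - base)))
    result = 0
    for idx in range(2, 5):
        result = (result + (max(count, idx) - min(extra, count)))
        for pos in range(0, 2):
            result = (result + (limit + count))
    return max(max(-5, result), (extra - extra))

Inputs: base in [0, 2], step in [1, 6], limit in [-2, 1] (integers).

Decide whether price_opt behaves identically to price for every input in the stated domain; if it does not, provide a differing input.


The two are interchangeable: boolean connective usage differs, and every declared input agrees.
As a probe, take base=0, step=4, limit=1: price runs extra becomes 5; next ((min(4, limit) == (3 * base)) and (max(base, 3) != (limit * extra))) evaluates to false; next count becomes 1; next at idx=0:; next count becomes 1; next at idx=1:; next count becomes 1; next result becomes 0; next at idx=2:; next result becomes 1; next at pos=0:; next result becomes 3; next at pos=1:; next result becomes 5; next at idx=3:; next result becomes 7; next at pos=0:; next result becomes 9; next at pos=1:; next result becomes 11; next at idx=4:; next result becomes 14; next at pos=0:; next result becomes 16; next at pos=1:; next result becomes 18; next final value 18; price_opt runs extra becomes 5; next (not ((not (min(4, limit) == (3 * base))) or (not (max(base, 3) != (limit * extra))))) evaluates to false; next count becomes 1; next at idx=0:; next count becomes 1; next at idx=1:; next count becomes 1; next result becomes 0; next at idx=2:; next result becomes 1; next at pos=0:; next result becomes 3; next at pos=1:; next result becomes 5; next at idx=3:; next result becomes 7; next at pos=0:; next result becomes 9; next at pos=1:; next result becomes 11; next at idx=4:; next result becomes 14; next at pos=0:; next result becomes 16; next at pos=1:; next result becomes 18; next final value 18; both end at 18.
Across all 72 domain points the two functions coincide.
verdict: equivalent


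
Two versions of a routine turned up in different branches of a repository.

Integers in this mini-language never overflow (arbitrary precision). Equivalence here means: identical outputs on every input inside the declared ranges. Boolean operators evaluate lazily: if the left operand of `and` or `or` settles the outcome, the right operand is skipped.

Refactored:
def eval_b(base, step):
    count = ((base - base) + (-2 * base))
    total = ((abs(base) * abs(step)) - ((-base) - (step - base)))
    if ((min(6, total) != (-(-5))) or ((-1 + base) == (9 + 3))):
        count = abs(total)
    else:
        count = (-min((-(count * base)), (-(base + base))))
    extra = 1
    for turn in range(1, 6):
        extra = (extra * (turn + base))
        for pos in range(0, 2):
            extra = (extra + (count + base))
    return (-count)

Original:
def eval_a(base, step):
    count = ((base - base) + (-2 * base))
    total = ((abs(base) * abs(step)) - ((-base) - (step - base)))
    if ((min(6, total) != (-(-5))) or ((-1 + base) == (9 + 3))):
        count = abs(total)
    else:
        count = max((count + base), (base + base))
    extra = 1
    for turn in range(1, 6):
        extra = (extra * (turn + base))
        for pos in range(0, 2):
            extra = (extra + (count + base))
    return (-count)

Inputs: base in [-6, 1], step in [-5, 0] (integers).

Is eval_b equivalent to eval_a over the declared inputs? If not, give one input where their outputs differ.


The rewrite breaks on base=-6, step=-1, where the results are -6 and 12.
eval_a: count = 12; total = 5; ((min(6, total) != (-(-5))) or ((-1 + base) == (9 + 3))) -> false; count = 6; extra = 1; [turn=1]; extra = -5; [pos=0]; extra = -5; [pos=1]; extra = -5; [turn=2]; extra = 20; [pos=0]; extra = 20; [pos=1]; extra = 20; [turn=3]; extra = -60; [pos=0]; extra = -60; [pos=1]; extra = -60; [turn=4]; extra = 120; [pos=0]; extra = 120; [pos=1]; extra = 120; [turn=5]; extra = -120; [pos=0]; extra = -120; [pos=1]; extra = -120; return -6
eval_b: count = 12; total = 5; ((min(6, total) != (-(-5))) or ((-1 + base) == (9 + 3))) -> false; count = -12; extra = 1; [turn=1]; extra = -5; [pos=0]; extra = -23; [pos=1]; extra = -41; [turn=2]; extra = 164; [pos=0]; extra = 146; [pos=1]; extra = 128; [turn=3]; extra = -384; [pos=0]; extra = -402; [pos=1]; extra = -420; [turn=4]; extra = 840; [pos=0]; extra = 822; [pos=1]; extra = 804; [turn=5]; extra = -804; [pos=0]; extra = -822; [pos=1]; extra = -840; return 12
verdict: not equivalent; witness: base=-6, step=-1


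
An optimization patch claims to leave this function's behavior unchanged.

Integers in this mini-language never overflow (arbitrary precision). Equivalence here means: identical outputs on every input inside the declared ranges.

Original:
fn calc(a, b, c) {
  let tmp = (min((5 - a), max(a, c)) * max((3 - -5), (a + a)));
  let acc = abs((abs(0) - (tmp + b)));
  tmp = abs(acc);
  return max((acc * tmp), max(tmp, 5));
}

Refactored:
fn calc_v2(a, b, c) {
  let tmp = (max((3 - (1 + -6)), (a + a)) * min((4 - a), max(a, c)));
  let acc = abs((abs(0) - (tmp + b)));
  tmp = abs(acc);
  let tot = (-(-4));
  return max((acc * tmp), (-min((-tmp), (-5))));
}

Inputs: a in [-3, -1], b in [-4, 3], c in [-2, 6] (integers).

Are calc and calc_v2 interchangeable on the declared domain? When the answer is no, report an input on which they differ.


At a=-1, b=-4, c=6: calc gives 1936, calc_v2 gives 1296.
verdict: not equivalent; witness: a=-1, b=-4, c=6


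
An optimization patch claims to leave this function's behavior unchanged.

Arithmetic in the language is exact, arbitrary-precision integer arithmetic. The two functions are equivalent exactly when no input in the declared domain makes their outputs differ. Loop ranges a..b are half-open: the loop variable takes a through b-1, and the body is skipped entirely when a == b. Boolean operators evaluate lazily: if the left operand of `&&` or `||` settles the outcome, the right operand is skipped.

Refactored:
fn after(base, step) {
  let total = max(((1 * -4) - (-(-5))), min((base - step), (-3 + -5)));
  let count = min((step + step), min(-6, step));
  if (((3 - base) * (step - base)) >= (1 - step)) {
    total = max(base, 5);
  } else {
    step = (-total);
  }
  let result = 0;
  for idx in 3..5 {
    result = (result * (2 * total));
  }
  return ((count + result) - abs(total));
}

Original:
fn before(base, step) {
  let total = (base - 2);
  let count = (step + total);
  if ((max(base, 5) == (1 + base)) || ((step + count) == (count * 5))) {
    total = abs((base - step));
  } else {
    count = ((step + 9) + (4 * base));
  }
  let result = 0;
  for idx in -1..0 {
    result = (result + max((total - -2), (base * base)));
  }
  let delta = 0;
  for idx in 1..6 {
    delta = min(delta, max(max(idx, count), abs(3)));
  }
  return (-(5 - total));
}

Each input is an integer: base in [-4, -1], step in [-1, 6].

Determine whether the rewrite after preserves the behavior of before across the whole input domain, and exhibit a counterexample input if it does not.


Consider the input base=-3, step=-1.
before: total becomes -5; next count becomes -6; next ((max(base, 5) == (1 + base)) || ((step + count) == (count * 5))) evaluates to false; next count becomes -4; next result becomes 0; next at idx=-1:; next result becomes 9; next delta becomes 0; next at idx=1:; next delta becomes 0; next at idx=2:; next delta becomes 0; next at idx=3:; next delta becomes 0; next at idx=4:; next delta becomes 0; next at idx=5:; next delta becomes 0; next final value -10
after: total becomes -8; next count becomes -6; next (((3 - base) * (step - base)) >= (1 - step)) evaluates to true; next total becomes 5; next result becomes 0; next at idx=3:; next result becomes 0; next at idx=4:; next result becomes 0; next final value -11
-10 against -11: the behavior changed.
verdict: not equivalent; witness: base=-3, step=-1


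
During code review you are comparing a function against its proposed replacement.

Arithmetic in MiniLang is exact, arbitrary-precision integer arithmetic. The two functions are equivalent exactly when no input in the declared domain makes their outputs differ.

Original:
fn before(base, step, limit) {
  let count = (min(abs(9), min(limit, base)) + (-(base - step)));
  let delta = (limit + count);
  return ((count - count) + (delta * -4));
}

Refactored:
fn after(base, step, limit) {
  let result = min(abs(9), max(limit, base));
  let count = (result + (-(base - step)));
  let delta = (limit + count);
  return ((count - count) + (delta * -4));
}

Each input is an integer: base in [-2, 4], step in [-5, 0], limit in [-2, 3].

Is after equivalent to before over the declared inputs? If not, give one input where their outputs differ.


At base=-2, step=-5, limit=-1: before gives 24, after gives 20.
verdict: not equivalent; witness: base=-2, step=-5, limit=-1


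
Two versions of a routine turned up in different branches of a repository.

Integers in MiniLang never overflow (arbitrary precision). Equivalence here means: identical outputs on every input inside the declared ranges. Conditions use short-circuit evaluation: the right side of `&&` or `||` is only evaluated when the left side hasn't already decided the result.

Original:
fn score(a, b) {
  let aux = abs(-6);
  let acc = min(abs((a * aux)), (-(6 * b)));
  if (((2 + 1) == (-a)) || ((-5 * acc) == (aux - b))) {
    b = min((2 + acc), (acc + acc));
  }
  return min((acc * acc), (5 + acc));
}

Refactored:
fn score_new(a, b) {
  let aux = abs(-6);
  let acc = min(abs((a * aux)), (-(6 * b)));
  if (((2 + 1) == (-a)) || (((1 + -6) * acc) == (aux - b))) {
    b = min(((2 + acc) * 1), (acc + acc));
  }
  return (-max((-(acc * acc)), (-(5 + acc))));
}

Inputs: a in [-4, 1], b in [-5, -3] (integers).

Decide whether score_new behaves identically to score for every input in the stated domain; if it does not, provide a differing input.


Differences: constant usage differs, and min/max/abs usage differs, and arithmetic usage differs — yet all 18 inputs agree.
verdict: equivalent


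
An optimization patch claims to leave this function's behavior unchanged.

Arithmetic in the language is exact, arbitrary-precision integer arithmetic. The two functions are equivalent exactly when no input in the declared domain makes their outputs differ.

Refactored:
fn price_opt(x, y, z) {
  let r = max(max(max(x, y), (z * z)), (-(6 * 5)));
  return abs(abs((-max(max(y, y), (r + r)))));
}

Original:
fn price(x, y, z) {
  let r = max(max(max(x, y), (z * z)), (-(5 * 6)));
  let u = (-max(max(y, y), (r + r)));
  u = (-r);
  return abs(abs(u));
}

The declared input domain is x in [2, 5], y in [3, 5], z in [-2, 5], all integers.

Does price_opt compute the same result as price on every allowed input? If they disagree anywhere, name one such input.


The rewrite breaks on x=2, y=3, z=-2, where the results are 4 and 8.
price: r := 4 | u := -8 | u := -4 | result 4
price_opt: r := 4 | result 8
verdict: not equivalent; witness: x=2, y=3, z=-2


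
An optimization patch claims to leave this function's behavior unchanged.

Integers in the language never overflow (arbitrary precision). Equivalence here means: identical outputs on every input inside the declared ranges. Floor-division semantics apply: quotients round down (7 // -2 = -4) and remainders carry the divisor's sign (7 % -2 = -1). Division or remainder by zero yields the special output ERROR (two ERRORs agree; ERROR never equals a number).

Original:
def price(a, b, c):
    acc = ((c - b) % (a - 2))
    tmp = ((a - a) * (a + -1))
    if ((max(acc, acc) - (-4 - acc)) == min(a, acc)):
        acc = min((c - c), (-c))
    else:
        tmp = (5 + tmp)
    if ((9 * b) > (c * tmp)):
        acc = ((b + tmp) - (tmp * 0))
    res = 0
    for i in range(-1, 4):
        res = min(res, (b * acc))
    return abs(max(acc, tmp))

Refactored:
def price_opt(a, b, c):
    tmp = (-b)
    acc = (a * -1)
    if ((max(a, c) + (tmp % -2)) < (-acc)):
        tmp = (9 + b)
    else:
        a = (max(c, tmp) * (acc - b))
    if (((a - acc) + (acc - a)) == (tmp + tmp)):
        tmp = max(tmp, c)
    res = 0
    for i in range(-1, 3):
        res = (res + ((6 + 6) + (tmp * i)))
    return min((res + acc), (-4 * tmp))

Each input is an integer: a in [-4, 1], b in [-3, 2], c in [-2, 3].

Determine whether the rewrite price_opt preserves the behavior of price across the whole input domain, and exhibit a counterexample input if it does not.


The rewrite breaks on a=-4, b=-3, c=-2, where the results are 5 and -12.
price: acc = -5; tmp = 0; ((max(acc, acc) - (-4 - acc)) == min(a, acc)) -> false; tmp = 5; ((9 * b) > (c * tmp)) -> false; res = 0; [i=-1]; res = 0; [i=0]; res = 0; [i=1]; res = 0; [i=2]; res = 0; [i=3]; res = 0; return 5
price_opt: tmp = 3; acc = 4; ((max(a, c) + (tmp % -2)) < (-acc)) -> false; a = 21; (((a - acc) + (acc - a)) == (tmp + tmp)) -> false; res = 0; [i=-1]; res = 9; [i=0]; res = 21; [i=1]; res = 36; [i=2]; res = 54; return -12
verdict: not equivalent; witness: a=-4, b=-3, c=-2


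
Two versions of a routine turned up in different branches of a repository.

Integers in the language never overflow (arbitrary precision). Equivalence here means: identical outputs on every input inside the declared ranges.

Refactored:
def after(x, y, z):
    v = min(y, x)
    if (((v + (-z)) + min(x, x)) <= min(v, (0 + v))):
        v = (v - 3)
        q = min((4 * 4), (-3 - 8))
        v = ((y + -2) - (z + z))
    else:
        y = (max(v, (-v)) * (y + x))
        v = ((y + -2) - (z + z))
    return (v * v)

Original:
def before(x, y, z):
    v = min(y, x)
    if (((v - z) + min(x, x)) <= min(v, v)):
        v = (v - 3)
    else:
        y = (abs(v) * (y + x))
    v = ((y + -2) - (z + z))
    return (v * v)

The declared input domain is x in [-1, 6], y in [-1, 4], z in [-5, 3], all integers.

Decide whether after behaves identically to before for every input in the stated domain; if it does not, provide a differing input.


Equivalent — the differences include local variable names differ, and constant usage differs, and min/max/abs usage differs, and statement counts differ, and arithmetic usage differs, yet no declared input distinguishes the two.
Tracing x=4, y=0, z=-4: before: v=0, then (((v - z) + min(x, x)) <= min(v, v)) is false, then y=0, then v=6, then returns 36 | after: v=0, then (((v + (-z)) + min(x, x)) <= min(v, (0 + v))) is false, then y=0, then v=6, then returns 36 — matching result 36.
Every one of the 432 inputs gives matching results.
verdict: equivalent


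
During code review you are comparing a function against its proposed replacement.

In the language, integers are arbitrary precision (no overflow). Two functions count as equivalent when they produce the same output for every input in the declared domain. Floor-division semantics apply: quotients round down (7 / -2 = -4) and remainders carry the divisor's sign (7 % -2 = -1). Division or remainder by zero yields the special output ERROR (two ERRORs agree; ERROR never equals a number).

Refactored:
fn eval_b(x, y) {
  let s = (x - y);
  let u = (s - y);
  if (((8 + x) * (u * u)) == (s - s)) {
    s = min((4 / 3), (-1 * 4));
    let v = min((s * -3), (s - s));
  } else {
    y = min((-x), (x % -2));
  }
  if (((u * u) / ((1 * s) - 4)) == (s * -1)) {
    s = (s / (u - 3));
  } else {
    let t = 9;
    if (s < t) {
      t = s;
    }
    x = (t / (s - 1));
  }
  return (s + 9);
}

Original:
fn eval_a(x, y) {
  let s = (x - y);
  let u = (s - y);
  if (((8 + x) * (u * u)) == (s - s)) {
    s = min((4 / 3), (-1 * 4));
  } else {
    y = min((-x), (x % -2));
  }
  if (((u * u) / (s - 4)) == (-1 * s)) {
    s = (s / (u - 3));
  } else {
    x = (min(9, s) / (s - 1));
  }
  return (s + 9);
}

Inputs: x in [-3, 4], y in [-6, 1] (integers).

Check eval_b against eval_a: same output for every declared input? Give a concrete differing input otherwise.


The two versions differ — the changes include constant usage differs, and arithmetic usage differs, and comparison usage differs, and statement counts differ, and local variable names differ, and branching structure differs.
Tracing x=-3, y=1: eval_a: s := -4 | u := -5 | (((8 + x) * (u * u)) == (s - s)): false | y := -1 | (((u * u) / (s - 4)) == (-1 * s)): false | x := 0 | result 5 | eval_b: s := -4 | u := -5 | (((8 + x) * (u * u)) == (s - s)): false | y := -1 | (((u * u) / ((1 * s) - 4)) == (s * -1)): false | t := 9 | (s < t): true | t := -4 | x := 0 | result 5 — matching result 5.
Across all 64 domain points the two functions coincide.
verdict: equivalent


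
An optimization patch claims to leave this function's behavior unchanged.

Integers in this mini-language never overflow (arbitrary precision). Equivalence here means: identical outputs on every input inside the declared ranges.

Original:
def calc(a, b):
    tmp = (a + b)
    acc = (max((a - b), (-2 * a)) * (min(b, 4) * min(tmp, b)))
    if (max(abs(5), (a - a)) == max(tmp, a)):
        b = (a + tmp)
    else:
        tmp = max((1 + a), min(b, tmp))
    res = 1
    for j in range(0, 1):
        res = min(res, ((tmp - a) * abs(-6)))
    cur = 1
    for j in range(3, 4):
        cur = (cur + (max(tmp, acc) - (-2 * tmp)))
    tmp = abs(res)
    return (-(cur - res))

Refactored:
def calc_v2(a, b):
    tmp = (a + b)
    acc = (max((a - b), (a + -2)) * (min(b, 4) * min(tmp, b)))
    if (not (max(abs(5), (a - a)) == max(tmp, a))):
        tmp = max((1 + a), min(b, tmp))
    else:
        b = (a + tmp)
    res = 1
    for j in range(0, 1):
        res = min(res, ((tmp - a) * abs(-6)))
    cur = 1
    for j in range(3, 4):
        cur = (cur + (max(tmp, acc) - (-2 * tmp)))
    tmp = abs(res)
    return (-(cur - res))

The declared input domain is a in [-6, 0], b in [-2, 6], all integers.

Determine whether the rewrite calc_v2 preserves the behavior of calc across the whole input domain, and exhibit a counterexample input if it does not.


Try a=-6, b=-2.
calc: tmp := -8 | acc := 192 | (max(abs(5), (a - a)) == max(tmp, a)): false | tmp := -5 | res := 1 | iter j=0: | res := 1 | cur := 1 | iter j=3: | cur := 183 | tmp := 1 | result -182
calc_v2: tmp := -8 | acc := -64 | (not (max(abs(5), (a - a)) == max(tmp, a))): true | tmp := -5 | res := 1 | iter j=0: | res := 1 | cur := 1 | iter j=3: | cur := -14 | tmp := 1 | result 15
-182 against 15: the behavior changed.
verdict: not equivalent; witness: a=-6, b=-2


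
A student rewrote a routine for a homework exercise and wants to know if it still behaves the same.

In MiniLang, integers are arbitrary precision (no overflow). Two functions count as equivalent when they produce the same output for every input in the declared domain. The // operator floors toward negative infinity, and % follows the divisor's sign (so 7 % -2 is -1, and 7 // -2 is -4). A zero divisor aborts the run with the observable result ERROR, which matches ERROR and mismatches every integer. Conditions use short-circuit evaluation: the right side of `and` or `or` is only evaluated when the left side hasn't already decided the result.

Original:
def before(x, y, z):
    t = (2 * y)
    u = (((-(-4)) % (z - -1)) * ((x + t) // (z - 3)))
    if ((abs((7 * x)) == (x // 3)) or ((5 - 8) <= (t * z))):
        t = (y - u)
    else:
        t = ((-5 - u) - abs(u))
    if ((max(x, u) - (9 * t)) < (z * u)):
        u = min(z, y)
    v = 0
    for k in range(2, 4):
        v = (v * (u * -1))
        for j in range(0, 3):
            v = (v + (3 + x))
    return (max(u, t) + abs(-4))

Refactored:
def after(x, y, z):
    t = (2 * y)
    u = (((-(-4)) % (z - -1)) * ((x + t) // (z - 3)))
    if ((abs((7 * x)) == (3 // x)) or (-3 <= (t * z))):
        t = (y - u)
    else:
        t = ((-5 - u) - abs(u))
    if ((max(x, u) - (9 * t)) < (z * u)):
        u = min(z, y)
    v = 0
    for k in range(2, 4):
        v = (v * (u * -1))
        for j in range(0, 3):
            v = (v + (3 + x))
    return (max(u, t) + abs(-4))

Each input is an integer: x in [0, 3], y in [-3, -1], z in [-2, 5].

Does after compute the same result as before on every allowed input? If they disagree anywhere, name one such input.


Not equivalent: x=0, y=-3, z=-2 separates them (4 vs ERROR).
before: t = -6; u = 0; ((abs((7 * x)) == (x // 3)) or ((5 - 8) <= (t * z))) -> true; t = -3; ((max(x, u) - (9 * t)) < (z * u)) -> false; v = 0; [k=2]; v = 0; [j=0]; v = 3; [j=1]; v = 6; [j=2]; v = 9; [k=3]; v = 0; [j=0]; v = 3; [j=1]; v = 6; [j=2]; v = 9; return 4
after: t = -6; u = 0; division by zero -> ERROR
verdict: not equivalent; witness: x=0, y=-3, z=-2


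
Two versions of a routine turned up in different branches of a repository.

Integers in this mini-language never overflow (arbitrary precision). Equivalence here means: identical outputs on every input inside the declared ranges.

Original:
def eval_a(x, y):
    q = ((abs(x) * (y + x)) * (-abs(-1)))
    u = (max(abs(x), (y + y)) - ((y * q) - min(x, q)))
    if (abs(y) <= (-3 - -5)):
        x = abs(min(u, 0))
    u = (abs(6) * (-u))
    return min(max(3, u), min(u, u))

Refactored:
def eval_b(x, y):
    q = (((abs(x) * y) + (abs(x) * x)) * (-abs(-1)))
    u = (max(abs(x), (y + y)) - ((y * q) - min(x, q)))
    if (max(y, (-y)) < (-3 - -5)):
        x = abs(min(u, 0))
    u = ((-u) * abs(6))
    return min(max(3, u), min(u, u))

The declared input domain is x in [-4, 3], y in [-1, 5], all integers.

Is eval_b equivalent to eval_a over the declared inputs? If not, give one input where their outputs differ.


Equivalent. The suspicious-looking change has no observable effect anywhere in the declared ranges.
Sweeping the whole domain (56 inputs) finds no disagreement.
One worked example (x=-4, y=1) — eval_a: q becomes 12; next u becomes -12; next (abs(y) <= (-3 - -5)) evaluates to true; next x becomes 12; next u becomes 72; next final value 72; eval_b: q becomes 12; next u becomes -12; next (max(y, (-y)) < (-3 - -5)) evaluates to true; next x becomes 12; next u becomes 72; next final value 72; agreement on 72.
verdict: equivalent


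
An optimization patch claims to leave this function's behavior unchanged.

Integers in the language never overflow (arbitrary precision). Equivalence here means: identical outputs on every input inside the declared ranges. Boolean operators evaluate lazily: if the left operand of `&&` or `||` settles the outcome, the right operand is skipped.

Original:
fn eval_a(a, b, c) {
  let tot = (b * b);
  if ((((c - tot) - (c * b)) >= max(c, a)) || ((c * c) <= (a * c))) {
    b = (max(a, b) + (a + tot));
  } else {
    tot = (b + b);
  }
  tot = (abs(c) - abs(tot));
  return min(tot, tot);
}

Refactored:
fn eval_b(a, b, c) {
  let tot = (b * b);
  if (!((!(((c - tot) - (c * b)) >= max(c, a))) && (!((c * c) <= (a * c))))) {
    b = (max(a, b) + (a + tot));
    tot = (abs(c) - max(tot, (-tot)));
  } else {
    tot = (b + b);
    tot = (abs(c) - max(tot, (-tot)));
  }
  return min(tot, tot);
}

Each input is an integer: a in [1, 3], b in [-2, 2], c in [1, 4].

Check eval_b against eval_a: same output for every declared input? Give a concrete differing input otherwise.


Reading the diff, among the changes: arithmetic usage differs, plus min/max/abs usage differs, plus boolean connective usage differs, plus statement counts differ.
One worked example (a=2, b=1, c=1) — eval_a: tot = 1; ((((c - tot) - (c * b)) >= max(c, a)) || ((c * c) <= (a * c))) -> true; b = 5; tot = 0; return 0; eval_b: tot = 1; (!((!(((c - tot) - (c * b)) >= max(c, a))) && (!((c * c) <= (a * c))))) -> true; b = 5; tot = 0; return 0; agreement on 0.
Sweeping the whole domain (60 inputs) finds no disagreement.
verdict: equivalent


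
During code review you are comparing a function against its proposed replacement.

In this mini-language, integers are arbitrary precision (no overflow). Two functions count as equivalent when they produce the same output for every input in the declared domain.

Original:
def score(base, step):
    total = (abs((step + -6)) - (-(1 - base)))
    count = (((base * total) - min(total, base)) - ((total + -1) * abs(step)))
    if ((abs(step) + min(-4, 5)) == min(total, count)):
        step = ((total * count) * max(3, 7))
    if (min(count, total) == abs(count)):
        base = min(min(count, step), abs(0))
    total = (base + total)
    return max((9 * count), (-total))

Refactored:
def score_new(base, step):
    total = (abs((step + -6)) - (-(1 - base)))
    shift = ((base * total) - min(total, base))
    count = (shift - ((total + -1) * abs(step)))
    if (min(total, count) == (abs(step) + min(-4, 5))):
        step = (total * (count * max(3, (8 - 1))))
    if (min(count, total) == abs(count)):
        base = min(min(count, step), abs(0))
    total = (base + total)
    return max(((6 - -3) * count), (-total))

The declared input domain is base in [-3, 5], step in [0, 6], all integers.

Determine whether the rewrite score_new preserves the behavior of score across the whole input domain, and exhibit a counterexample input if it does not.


The two are interchangeable: constant usage differs; and arithmetic usage differs; and statement counts differ; and local variable names differ, and every declared input agrees.
As a probe, take base=5, step=6: score runs total=-4, then count=14, then ((abs(step) + min(-4, 5)) == min(total, count)) is false, then (min(count, total) == abs(count)) is false, then total=1, then returns 126; score_new runs total=-4, then shift=-16, then count=14, then (min(total, count) == (abs(step) + min(-4, 5))) is false, then (min(count, total) == abs(count)) is false, then total=1, then returns 126; both end at 126.
Sweeping the whole domain (63 inputs) finds no disagreement.
verdict: equivalent
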